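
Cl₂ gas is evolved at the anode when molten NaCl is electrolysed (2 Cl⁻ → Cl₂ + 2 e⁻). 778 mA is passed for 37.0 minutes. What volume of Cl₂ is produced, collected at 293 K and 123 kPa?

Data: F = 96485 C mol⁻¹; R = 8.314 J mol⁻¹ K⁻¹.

Q = I·t = 0.7780 A × 2220.0 s = 1727 C.
n(e⁻) = Q/F = 1727 / 96485 = 0.01790 mol.
2 electrons are transferred per Cl₂ molecule, so n(Cl₂) = 0.01790 / 2 = 0.008950 mol.
V = nRT/P = (0.008950 × 8.314 × 293) / (123 × 10³ Pa) = 1.77 × 10⁻⁴ m³ = 0.177 L.

0.177 L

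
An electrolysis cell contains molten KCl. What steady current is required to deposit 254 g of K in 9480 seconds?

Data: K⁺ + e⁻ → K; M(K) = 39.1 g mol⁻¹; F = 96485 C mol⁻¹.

n(K) = 254 / 39.1 = 6.496 mol.
n(e⁻) = 1 × 6.496 = 6.496 mol.
Q = n(e⁻)·F = 6.496 × 96485 = 626800 C.
I = Q/t = 626800 / 9480.0 s = 66.1 A.

66.1 A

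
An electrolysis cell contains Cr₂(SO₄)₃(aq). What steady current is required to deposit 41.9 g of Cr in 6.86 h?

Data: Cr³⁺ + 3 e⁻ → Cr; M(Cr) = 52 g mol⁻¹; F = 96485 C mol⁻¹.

n(Cr) = 41.9 / 52 = 0.8058 mol.
n(e⁻) = 3 × 0.8058 = 2.417 mol.
Q = n(e⁻)·F = 2.417 × 96485 = 233200 C.
I = Q/t = 233200 / 24696 s = 9.44 A.

9.44 A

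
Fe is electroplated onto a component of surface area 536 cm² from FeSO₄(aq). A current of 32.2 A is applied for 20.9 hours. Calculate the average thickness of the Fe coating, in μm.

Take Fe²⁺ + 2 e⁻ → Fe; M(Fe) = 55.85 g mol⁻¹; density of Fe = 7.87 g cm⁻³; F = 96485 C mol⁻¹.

Q = I·t = 32.20 × 75240 = 2423000 C; n(e⁻) = 25.11 mol.
n(Fe) = n(e⁻)/2 = 12.55 mol, so m = 12.55 × 55.85 = 701.2 g.
Volume = m/ρ = 701.2 / 7.87 = 89.10 cm³.
Thickness = V/A = 89.10 / 536 = 0.166 cm = 1660 μm.

1660 μm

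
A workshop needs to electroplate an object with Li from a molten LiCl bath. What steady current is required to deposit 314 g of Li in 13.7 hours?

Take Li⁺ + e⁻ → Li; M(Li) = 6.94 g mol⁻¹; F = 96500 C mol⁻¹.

88.5 A

n(Li) = 314 / 6.94 = 45.24 mol.
n(e⁻) = 1 × 45.24 = 45.24 mol.
Q = n(e⁻)·F = 45.24 × 96500 = 4366000 C.
I = Q/t = 4366000 / 49320 s = 88.5 A.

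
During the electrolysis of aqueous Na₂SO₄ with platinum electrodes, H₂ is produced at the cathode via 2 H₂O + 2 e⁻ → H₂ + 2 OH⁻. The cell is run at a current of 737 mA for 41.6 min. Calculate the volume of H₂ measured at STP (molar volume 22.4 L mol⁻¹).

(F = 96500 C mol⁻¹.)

0.214 L

Q = I·t = 0.7370 A × 2496.0 s = 1840 C.
n(e⁻) = Q/F = 1840 / 96500 = 0.01906 mol.
2 electrons are transferred per H₂ molecule, so n(H₂) = 0.01906 / 2 = 0.009531 mol.
V = n × V_m = 0.009531 × 22.4 = 0.214 L.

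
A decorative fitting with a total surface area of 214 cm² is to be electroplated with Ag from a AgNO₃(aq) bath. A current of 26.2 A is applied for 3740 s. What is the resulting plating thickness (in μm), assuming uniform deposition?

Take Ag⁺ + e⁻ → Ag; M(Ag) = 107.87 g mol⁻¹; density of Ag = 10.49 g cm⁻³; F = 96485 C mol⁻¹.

488 μm

Q = I·t = 26.20 × 3740.0 = 97990 C; n(e⁻) = 1.016 mol.
n(Ag) = n(e⁻)/1 = 1.016 mol, so m = 1.016 × 107.87 = 109.6 g.
Volume = m/ρ = 109.6 / 10.49 = 10.44 cm³.
Thickness = V/A = 10.44 / 214 = 0.0488 cm = 488 μm.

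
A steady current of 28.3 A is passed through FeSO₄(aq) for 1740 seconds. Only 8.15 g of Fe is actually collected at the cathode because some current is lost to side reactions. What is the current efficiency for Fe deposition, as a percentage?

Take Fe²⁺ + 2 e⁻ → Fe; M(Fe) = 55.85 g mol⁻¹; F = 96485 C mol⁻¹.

Q = I·t = 28.30 × 1740.0 = 49240 C; n(e⁻) = 49240/96485 = 0.5104 mol.
Theoretical n(Fe) = n(e⁻)/2 = 0.2552 mol, i.e. m_theo = 0.2552 × 55.85 = 14.25 g.
Efficiency = m_actual / m_theo = 8.15 / 14.25 = 57.2 %.

57.2 %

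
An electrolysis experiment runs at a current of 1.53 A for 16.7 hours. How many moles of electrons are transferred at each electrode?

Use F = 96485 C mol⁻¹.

Q = I·t = 1.530 A × 60120 s = 91980 C.
n(e⁻) = Q/F = 91980 / 96485 = 0.953 mol.

0.953 mol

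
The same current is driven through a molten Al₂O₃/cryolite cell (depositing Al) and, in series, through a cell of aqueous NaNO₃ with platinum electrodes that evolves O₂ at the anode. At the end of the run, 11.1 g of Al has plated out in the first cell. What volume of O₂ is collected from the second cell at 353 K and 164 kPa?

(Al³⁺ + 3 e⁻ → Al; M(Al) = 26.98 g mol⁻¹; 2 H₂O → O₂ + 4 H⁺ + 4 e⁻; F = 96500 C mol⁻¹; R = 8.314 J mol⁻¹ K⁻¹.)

5.52 L

n(Al) = 11.1 / 26.98 = 0.4114 mol, so n(e⁻) = 3 × 0.4114 = 1.234 mol.
The cells are in series, so the same 1.234 mol of electrons passes through the second cell.
2 H₂O → O₂ + 4 H⁺ + 4 e⁻ — 4 mol e⁻ per mol O₂, so n(O₂) = 1.234/4 = 0.3086 mol.
V = nRT/P = (0.3086 × 8.314 × 353) / (164 × 10³) = 0.00552 m³ = 5.52 L.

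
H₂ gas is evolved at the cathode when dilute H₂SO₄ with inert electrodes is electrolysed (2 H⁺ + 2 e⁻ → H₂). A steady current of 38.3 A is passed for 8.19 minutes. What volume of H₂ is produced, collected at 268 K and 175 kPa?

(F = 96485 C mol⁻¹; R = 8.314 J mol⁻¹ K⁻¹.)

Q = I·t = 38.30 A × 491.40 s = 18820 C.
n(e⁻) = Q/F = 18820 / 96485 = 0.1951 mol.
2 electrons are transferred per H₂ molecule, so n(H₂) = 0.1951 / 2 = 0.09753 mol.
V = nRT/P = (0.09753 × 8.314 × 268) / (175 × 10³ Pa) = 0.00124 m³ = 1.24 L.

1.24 L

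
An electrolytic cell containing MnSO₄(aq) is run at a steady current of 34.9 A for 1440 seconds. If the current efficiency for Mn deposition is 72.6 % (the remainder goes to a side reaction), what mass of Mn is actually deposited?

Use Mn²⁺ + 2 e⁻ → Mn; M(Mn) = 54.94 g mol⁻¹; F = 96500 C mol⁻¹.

10.4 g

Q = I·t = 34.90 × 1440.0 = 50260 C.
n(e⁻) = 50260/96500 = 0.5208 mol; theoretically n(Mn) = 0.5208/2 = 0.2604 mol, m_theo = 14.31 g.
At 72.6 % efficiency, m_actual = 0.726 × 14.31 = 10.4 g.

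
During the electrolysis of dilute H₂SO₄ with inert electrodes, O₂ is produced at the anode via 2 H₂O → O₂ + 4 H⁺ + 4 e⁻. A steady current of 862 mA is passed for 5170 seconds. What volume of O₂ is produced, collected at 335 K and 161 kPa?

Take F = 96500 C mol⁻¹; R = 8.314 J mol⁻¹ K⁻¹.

0.200 L

Q = I·t = 0.8620 A × 5170.0 s = 4457 C.
n(e⁻) = Q/F = 4457 / 96500 = 0.04618 mol.
4 electrons are transferred per O₂ molecule, so n(O₂) = 0.04618 / 4 = 0.01155 mol.
V = nRT/P = (0.01155 × 8.314 × 335) / (161 × 10³ Pa) = 2.00 × 10⁻⁴ m³ = 0.200 L.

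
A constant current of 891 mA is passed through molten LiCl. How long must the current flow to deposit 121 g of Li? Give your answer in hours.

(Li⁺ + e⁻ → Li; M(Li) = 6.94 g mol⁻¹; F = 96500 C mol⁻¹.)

n(Li) = m/M = 121 / 6.94 = 17.44 mol.
Each Li atom requires 1 electron, so n(e⁻) = 1 × 17.44 = 17.44 mol.
Q = n(e⁻)·F = 17.44 × 96500 = 1682000 C.
t = Q/I = 1682000 / 0.8910 A = 1888000 s = 525 h.

525 h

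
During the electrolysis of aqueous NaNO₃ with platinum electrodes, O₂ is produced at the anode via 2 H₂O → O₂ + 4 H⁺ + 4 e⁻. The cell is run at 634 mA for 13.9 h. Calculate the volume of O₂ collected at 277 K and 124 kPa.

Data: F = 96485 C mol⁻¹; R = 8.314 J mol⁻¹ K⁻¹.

1.53 L

Q = I·t = 0.6340 A × 50040 s = 31730 C.
n(e⁻) = Q/F = 31730 / 96485 = 0.3288 mol.
4 electrons are transferred per O₂ molecule, so n(O₂) = 0.3288 / 4 = 0.08220 mol.
V = nRT/P = (0.08220 × 8.314 × 277) / (124 × 10³ Pa) = 0.00153 m³ = 1.53 L.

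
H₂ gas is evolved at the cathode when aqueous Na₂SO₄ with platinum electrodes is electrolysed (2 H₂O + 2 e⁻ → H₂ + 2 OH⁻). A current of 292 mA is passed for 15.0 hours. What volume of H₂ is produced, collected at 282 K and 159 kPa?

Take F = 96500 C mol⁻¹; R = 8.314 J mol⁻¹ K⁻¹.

Q = I·t = 0.2920 A × 54000 s = 15770 C.
n(e⁻) = Q/F = 15770 / 96500 = 0.1634 mol.
2 electrons are transferred per H₂ molecule, so n(H₂) = 0.1634 / 2 = 0.08170 mol.
V = nRT/P = (0.08170 × 8.314 × 282) / (159 × 10³ Pa) = 0.00120 m³ = 1.20 L.

1.20 L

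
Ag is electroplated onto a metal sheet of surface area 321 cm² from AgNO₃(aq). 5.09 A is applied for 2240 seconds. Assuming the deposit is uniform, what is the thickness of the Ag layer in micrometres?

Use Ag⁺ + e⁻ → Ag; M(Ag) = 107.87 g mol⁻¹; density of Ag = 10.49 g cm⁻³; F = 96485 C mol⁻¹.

Q = I·t = 5.090 × 2240.0 = 11400 C; n(e⁻) = 0.1182 mol.
n(Ag) = n(e⁻)/1 = 0.1182 mol, so m = 0.1182 × 107.87 = 12.75 g.
Volume = m/ρ = 12.75 / 10.49 = 1.215 cm³.
Thickness = V/A = 1.215 / 321 = 0.00379 cm = 37.9 μm.

37.9 μm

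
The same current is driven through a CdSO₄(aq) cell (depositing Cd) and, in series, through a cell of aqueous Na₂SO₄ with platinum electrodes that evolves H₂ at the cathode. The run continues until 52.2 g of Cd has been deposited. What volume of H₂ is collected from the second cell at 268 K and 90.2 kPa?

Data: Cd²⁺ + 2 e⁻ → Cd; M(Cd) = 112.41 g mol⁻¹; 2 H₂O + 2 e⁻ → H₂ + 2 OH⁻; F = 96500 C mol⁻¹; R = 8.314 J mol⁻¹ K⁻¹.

n(Cd) = 52.2 / 112.41 = 0.4644 mol, so n(e⁻) = 2 × 0.4644 = 0.9287 mol.
The cells are in series, so the same 0.9287 mol of electrons passes through the second cell.
2 H₂O + 2 e⁻ → H₂ + 2 OH⁻ — 2 mol e⁻ per mol H₂, so n(H₂) = 0.9287/2 = 0.4644 mol.
V = nRT/P = (0.4644 × 8.314 × 268) / (90.2 × 10³) = 0.0115 m³ = 11.5 L.

11.5 L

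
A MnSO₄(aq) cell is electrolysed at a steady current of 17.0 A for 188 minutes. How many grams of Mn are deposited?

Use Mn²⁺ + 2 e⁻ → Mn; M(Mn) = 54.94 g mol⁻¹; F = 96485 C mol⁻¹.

54.6 g

Q = I·t = 17.00 A × 11280 s = 191800 C.
n(e⁻) = Q/F = 191800 / 96485 = 1.987 mol.
Mn²⁺ + 2 e⁻ → Mn, so n(Mn) = n(e⁻)/2 = 0.9937 mol.
m = n·M = 0.9937 × 54.94 = 54.6 g.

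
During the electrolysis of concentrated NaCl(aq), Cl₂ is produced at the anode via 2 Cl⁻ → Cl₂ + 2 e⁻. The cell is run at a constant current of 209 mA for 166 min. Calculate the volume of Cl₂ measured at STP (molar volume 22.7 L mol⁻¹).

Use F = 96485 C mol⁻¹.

Q = I·t = 0.2090 A × 9960.0 s = 2082 C.
n(e⁻) = Q/F = 2082 / 96485 = 0.02157 mol.
2 electrons are transferred per Cl₂ molecule, so n(Cl₂) = 0.02157 / 2 = 0.01079 mol.
V = n × V_m = 0.01079 × 22.7 = 0.245 L.

0.245 L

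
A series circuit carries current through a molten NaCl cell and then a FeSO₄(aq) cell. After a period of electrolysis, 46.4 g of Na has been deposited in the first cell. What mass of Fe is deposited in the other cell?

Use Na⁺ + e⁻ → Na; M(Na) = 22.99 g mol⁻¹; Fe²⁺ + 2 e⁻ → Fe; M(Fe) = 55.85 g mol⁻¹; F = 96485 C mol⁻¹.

56.4 g

n(Na) = 46.4 / 22.99 = 2.018 mol.
Since Na⁺ + e⁻ → Na, n(e⁻) passed = 1 × 2.018 = 2.018 mol.
Cells in series carry the same charge, so the same 2.018 mol of electrons passes through cell 2.
Fe²⁺ + 2 e⁻ → Fe, so n(Fe) = 2.018 / 2 = 1.009 mol.
m(Fe) = 1.009 × 55.85 = 56.4 g.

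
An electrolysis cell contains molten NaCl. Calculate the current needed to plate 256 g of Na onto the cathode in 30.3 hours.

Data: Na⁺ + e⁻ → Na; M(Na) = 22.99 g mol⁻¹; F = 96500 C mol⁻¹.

9.85 A

n(Na) = 256 / 22.99 = 11.14 mol.
n(e⁻) = 1 × 11.14 = 11.14 mol.
Q = n(e⁻)·F = 11.14 × 96500 = 1075000 C.
I = Q/t = 1075000 / 109080 s = 9.85 A.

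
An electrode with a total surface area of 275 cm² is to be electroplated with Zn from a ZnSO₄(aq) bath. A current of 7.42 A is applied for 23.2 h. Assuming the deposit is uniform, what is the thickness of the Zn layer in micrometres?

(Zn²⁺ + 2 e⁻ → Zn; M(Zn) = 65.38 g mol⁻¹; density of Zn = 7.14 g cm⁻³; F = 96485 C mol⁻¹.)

Q = I·t = 7.420 × 83520 = 619700 C; n(e⁻) = 6.423 mol.
n(Zn) = n(e⁻)/2 = 3.211 mol, so m = 3.211 × 65.38 = 210.0 g.
Volume = m/ρ = 210.0 / 7.14 = 29.41 cm³.
Thickness = V/A = 29.41 / 275 = 0.107 cm = 1070 μm.

1070 μm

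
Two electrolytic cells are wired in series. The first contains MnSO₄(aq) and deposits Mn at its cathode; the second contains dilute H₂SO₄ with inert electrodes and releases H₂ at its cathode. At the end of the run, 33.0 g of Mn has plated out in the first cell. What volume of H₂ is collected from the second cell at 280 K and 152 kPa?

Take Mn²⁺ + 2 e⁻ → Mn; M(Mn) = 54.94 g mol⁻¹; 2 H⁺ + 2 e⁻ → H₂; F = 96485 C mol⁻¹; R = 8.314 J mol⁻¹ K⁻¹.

9.20 L

n(Mn) = 33.0 / 54.94 = 0.6007 mol, so n(e⁻) = 2 × 0.6007 = 1.201 mol.
The cells are in series, so the same 1.201 mol of electrons passes through the second cell.
2 H⁺ + 2 e⁻ → H₂ — 2 mol e⁻ per mol H₂, so n(H₂) = 1.201/2 = 0.6007 mol.
V = nRT/P = (0.6007 × 8.314 × 280) / (152 × 10³) = 0.00920 m³ = 9.20 L.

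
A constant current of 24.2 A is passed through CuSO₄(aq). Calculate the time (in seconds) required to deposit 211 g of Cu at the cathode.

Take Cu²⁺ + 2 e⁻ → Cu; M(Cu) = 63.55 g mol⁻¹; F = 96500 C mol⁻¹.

n(Cu) = m/M = 211 / 63.55 = 3.320 mol.
Each Cu atom requires 2 electrons, so n(e⁻) = 2 × 3.320 = 6.640 mol.
Q = n(e⁻)·F = 6.640 × 96500 = 640800 C.
t = Q/I = 640800 / 24.20 A = 26480 s.

26500 s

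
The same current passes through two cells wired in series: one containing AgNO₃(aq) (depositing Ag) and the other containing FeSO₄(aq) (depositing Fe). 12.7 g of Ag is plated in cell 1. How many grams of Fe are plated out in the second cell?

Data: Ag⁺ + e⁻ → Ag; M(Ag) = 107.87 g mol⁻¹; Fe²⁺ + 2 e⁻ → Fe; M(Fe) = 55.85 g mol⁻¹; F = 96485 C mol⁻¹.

n(Ag) = 12.7 / 107.87 = 0.1177 mol.
Since Ag⁺ + e⁻ → Ag, n(e⁻) passed = 1 × 0.1177 = 0.1177 mol.
Cells in series carry the same charge, so the same 0.1177 mol of electrons passes through cell 2.
Fe²⁺ + 2 e⁻ → Fe, so n(Fe) = 0.1177 / 2 = 0.05887 mol.
m(Fe) = 0.05887 × 55.85 = 3.29 g.

3.29 g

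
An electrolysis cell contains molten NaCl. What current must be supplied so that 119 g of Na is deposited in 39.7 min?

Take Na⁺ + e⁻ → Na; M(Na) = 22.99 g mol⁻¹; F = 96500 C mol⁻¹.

n(Na) = 119 / 22.99 = 5.176 mol.
n(e⁻) = 1 × 5.176 = 5.176 mol.
Q = n(e⁻)·F = 5.176 × 96500 = 499500 C.
I = Q/t = 499500 / 2382.0 s = 210 A.

210 A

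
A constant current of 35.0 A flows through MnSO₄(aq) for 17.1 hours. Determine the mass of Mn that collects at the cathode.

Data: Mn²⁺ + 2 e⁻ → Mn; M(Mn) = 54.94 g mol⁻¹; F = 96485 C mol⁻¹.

613 g

Q = I·t = 35.00 A × 61560 s = 2155000 C.
n(e⁻) = Q/F = 2155000 / 96485 = 22.33 mol.
Mn²⁺ + 2 e⁻ → Mn, so n(Mn) = n(e⁻)/2 = 11.17 mol.
m = n·M = 11.17 × 54.94 = 613 g.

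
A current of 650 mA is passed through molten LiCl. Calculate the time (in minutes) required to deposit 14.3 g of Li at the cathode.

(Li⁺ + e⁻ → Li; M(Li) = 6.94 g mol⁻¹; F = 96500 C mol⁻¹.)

5100 min

n(Li) = m/M = 14.3 / 6.94 = 2.061 mol.
Each Li atom requires 1 electron, so n(e⁻) = 1 × 2.061 = 2.061 mol.
Q = n(e⁻)·F = 2.061 × 96500 = 198800 C.
t = Q/I = 198800 / 0.6500 A = 305900 s = 5100 min.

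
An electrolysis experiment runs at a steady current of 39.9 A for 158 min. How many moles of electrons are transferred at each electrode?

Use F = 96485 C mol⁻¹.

Q = I·t = 39.90 A × 9480.0 s = 378300 C.
n(e⁻) = Q/F = 378300 / 96485 = 3.92 mol.

3.92 mol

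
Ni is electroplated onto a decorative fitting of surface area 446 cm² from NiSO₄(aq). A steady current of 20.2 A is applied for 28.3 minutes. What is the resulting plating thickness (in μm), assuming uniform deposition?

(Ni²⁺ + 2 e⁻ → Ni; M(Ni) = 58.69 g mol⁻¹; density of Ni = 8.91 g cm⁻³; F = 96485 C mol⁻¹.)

Q = I·t = 20.20 × 1698.0 = 34300 C; n(e⁻) = 0.3555 mol.
n(Ni) = n(e⁻)/2 = 0.1777 mol, so m = 0.1777 × 58.69 = 10.43 g.
Volume = m/ρ = 10.43 / 8.91 = 1.171 cm³.
Thickness = V/A = 1.171 / 446 = 0.00263 cm = 26.3 μm.

26.3 μm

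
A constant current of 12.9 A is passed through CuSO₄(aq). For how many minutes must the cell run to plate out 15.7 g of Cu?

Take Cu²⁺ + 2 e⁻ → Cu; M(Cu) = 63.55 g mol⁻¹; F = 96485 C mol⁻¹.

61.6 min

n(Cu) = m/M = 15.7 / 63.55 = 0.2470 mol.
Each Cu atom requires 2 electrons, so n(e⁻) = 2 × 0.2470 = 0.4941 mol.
Q = n(e⁻)·F = 0.4941 × 96485 = 47670 C.
t = Q/I = 47670 / 12.90 A = 3696 s = 61.6 min.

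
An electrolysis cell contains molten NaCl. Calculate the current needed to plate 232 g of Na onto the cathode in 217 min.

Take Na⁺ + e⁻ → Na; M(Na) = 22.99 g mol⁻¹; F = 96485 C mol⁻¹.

n(Na) = 232 / 22.99 = 10.09 mol.
n(e⁻) = 1 × 10.09 = 10.09 mol.
Q = n(e⁻)·F = 10.09 × 96485 = 973700 C.
I = Q/t = 973700 / 13020 s = 74.8 A.

74.8 A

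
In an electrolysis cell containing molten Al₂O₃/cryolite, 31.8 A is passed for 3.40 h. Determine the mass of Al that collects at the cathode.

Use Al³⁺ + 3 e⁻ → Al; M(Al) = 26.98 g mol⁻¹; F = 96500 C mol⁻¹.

36.3 g

Q = I·t = 31.80 A × 12240 s = 389200 C.
n(e⁻) = Q/F = 389200 / 96500 = 4.033 mol.
Al³⁺ + 3 e⁻ → Al, so n(Al) = n(e⁻)/3 = 1.344 mol.
m = n·M = 1.344 × 26.98 = 36.3 g.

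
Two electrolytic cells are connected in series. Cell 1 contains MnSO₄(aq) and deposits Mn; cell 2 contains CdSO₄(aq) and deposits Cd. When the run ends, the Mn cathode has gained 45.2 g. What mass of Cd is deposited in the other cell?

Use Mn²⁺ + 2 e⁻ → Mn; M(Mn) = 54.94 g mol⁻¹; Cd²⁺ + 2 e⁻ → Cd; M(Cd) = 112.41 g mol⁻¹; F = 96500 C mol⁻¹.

n(Mn) = 45.2 / 54.94 = 0.8227 mol.
Since Mn²⁺ + 2 e⁻ → Mn, n(e⁻) passed = 2 × 0.8227 = 1.645 mol.
Cells in series carry the same charge, so the same 1.645 mol of electrons passes through cell 2.
Cd²⁺ + 2 e⁻ → Cd, so n(Cd) = 1.645 / 2 = 0.8227 mol.
m(Cd) = 0.8227 × 112.41 = 92.5 g.

92.5 g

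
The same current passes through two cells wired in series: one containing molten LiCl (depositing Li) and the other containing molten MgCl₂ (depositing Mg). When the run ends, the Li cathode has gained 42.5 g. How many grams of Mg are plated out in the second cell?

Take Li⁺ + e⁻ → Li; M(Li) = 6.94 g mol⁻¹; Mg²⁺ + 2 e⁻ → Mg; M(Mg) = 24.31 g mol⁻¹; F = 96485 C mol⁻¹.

n(Li) = 42.5 / 6.94 = 6.124 mol.
Since Li⁺ + e⁻ → Li, n(e⁻) passed = 1 × 6.124 = 6.124 mol.
Cells in series carry the same charge, so the same 6.124 mol of electrons passes through cell 2.
Mg²⁺ + 2 e⁻ → Mg, so n(Mg) = 6.124 / 2 = 3.062 mol.
m(Mg) = 3.062 × 24.31 = 74.4 g.

74.4 g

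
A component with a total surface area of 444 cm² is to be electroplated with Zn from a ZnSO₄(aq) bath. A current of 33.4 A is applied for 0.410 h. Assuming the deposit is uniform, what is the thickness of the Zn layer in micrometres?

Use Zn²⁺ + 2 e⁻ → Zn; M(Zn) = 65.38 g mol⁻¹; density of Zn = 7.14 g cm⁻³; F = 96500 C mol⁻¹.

52.7 μm

Q = I·t = 33.40 × 1476.0 = 49300 C; n(e⁻) = 0.5109 mol.
n(Zn) = n(e⁻)/2 = 0.2554 mol, so m = 0.2554 × 65.38 = 16.70 g.
Volume = m/ρ = 16.70 / 7.14 = 2.339 cm³.
Thickness = V/A = 2.339 / 444 = 0.00527 cm = 52.7 μm.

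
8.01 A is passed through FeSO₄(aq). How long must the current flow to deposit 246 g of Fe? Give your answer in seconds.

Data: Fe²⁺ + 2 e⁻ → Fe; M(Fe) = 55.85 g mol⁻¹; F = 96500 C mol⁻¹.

1.06 × 10⁵ s

n(Fe) = m/M = 246 / 55.85 = 4.405 mol.
Each Fe atom requires 2 electrons, so n(e⁻) = 2 × 4.405 = 8.809 mol.
Q = n(e⁻)·F = 8.809 × 96500 = 850100 C.
t = Q/I = 850100 / 8.010 A = 106100 s.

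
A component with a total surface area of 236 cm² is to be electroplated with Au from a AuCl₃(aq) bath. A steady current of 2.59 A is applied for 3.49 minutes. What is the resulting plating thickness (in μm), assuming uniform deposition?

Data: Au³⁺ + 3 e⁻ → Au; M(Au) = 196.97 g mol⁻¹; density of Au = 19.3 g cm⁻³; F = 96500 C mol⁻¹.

0.810 μm

Q = I·t = 2.590 × 209.40 = 542.3 C; n(e⁻) = 0.005620 mol.
n(Au) = n(e⁻)/3 = 0.001873 mol, so m = 0.001873 × 196.97 = 0.3690 g.
Volume = m/ρ = 0.3690 / 19.3 = 0.01912 cm³.
Thickness = V/A = 0.01912 / 236 = 8.10 × 10⁻⁵ cm = 0.810 μm.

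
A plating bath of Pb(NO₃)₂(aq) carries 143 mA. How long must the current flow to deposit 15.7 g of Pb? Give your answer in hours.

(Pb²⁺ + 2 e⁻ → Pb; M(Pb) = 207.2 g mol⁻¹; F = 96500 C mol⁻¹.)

n(Pb) = m/M = 15.7 / 207.2 = 0.07577 mol.
Each Pb atom requires 2 electrons, so n(e⁻) = 2 × 0.07577 = 0.1515 mol.
Q = n(e⁻)·F = 0.1515 × 96500 = 14620 C.
t = Q/I = 14620 / 0.1430 A = 102300 s = 28.4 h.

28.4 h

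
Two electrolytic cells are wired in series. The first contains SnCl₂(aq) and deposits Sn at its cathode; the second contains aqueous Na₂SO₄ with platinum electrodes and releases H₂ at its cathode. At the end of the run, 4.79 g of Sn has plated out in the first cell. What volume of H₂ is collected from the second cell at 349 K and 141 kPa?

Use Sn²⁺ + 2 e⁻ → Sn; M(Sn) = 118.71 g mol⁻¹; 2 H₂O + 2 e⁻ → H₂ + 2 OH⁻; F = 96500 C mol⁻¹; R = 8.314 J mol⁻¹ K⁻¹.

n(Sn) = 4.79 / 118.71 = 0.04035 mol, so n(e⁻) = 2 × 0.04035 = 0.08070 mol.
The cells are in series, so the same 0.08070 mol of electrons passes through the second cell.
2 H₂O + 2 e⁻ → H₂ + 2 OH⁻ — 2 mol e⁻ per mol H₂, so n(H₂) = 0.08070/2 = 0.04035 mol.
V = nRT/P = (0.04035 × 8.314 × 349) / (141 × 10³) = 8.30 × 10⁻⁴ m³ = 0.830 L.

0.830 L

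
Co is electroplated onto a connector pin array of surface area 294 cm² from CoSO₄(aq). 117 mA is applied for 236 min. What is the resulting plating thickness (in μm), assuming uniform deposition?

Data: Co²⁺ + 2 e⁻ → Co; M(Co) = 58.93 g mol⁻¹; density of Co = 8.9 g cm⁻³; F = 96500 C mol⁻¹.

Q = I·t = 0.1170 × 14160 = 1657 C; n(e⁻) = 0.01717 mol.
n(Co) = n(e⁻)/2 = 0.008584 mol, so m = 0.008584 × 58.93 = 0.5059 g.
Volume = m/ρ = 0.5059 / 8.9 = 0.05684 cm³.
Thickness = V/A = 0.05684 / 294 = 1.93 × 10⁻⁴ cm = 1.93 μm.

1.93 μm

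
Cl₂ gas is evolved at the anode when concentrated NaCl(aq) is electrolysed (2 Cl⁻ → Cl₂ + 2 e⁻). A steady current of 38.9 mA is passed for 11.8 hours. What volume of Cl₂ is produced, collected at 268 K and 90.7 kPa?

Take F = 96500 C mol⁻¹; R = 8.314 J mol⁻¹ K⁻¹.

Q = I·t = 0.03890 A × 42480 s = 1652 C.
n(e⁻) = Q/F = 1652 / 96500 = 0.01712 mol.
2 electrons are transferred per Cl₂ molecule, so n(Cl₂) = 0.01712 / 2 = 0.008562 mol.
V = nRT/P = (0.008562 × 8.314 × 268) / (90.7 × 10³ Pa) = 2.10 × 10⁻⁴ m³ = 0.210 L.

0.210 L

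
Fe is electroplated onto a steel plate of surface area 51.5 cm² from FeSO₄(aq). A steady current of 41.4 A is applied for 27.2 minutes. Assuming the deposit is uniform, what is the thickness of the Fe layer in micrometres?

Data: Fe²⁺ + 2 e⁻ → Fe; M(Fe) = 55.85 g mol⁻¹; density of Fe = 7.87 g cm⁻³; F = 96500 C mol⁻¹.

482 μm

Q = I·t = 41.40 × 1632.0 = 67560 C; n(e⁻) = 0.7002 mol.
n(Fe) = n(e⁻)/2 = 0.3501 mol, so m = 0.3501 × 55.85 = 19.55 g.
Volume = m/ρ = 19.55 / 7.87 = 2.484 cm³.
Thickness = V/A = 2.484 / 51.5 = 0.0482 cm = 482 μm.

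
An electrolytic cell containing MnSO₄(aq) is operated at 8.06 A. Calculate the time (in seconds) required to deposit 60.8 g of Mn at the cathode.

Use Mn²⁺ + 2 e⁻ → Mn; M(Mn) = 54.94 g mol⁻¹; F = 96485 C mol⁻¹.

n(Mn) = m/M = 60.8 / 54.94 = 1.107 mol.
Each Mn atom requires 2 electrons, so n(e⁻) = 2 × 1.107 = 2.213 mol.
Q = n(e⁻)·F = 2.213 × 96485 = 213600 C.
t = Q/I = 213600 / 8.060 A = 26500 s.

26500 s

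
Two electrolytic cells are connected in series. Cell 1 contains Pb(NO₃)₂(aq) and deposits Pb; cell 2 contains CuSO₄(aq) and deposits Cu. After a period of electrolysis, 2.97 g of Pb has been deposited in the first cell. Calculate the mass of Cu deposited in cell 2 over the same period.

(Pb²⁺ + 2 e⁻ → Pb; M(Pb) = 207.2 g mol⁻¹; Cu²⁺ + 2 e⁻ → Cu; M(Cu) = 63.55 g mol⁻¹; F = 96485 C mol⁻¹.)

0.911 g

n(Pb) = 2.97 / 207.2 = 0.01433 mol.
Since Pb²⁺ + 2 e⁻ → Pb, n(e⁻) passed = 2 × 0.01433 = 0.02867 mol.
Cells in series carry the same charge, so the same 0.02867 mol of electrons passes through cell 2.
Cu²⁺ + 2 e⁻ → Cu, so n(Cu) = 0.02867 / 2 = 0.01433 mol.
m(Cu) = 0.01433 × 63.55 = 0.911 g.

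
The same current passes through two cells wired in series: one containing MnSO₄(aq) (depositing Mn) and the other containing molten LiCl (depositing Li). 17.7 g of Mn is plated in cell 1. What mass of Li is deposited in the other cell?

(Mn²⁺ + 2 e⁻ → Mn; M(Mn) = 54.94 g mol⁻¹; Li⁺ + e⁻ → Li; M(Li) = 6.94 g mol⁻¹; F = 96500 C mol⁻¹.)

n(Mn) = 17.7 / 54.94 = 0.3222 mol.
Since Mn²⁺ + 2 e⁻ → Mn, n(e⁻) passed = 2 × 0.3222 = 0.6443 mol.
Cells in series carry the same charge, so the same 0.6443 mol of electrons passes through cell 2.
Li⁺ + e⁻ → Li, so n(Li) = 0.6443 / 1 = 0.6443 mol.
m(Li) = 0.6443 × 6.94 = 4.47 g.

4.47 g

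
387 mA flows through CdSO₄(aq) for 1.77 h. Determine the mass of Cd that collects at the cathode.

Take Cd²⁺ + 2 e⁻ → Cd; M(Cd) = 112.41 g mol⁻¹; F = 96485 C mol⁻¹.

1.44 g

Q = I·t = 0.3870 A × 6372.0 s = 2466 C.
n(e⁻) = Q/F = 2466 / 96485 = 0.02556 mol.
Cd²⁺ + 2 e⁻ → Cd, so n(Cd) = n(e⁻)/2 = 0.01278 mol.
m = n·M = 0.01278 × 112.41 = 1.44 g.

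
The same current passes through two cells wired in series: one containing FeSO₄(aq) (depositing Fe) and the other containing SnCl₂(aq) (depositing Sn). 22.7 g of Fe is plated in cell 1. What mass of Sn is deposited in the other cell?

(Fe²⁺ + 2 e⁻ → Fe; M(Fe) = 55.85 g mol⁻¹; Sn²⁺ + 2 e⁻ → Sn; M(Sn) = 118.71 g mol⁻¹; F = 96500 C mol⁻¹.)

48.2 g

n(Fe) = 22.7 / 55.85 = 0.4064 mol.
Since Fe²⁺ + 2 e⁻ → Fe, n(e⁻) passed = 2 × 0.4064 = 0.8129 mol.
Cells in series carry the same charge, so the same 0.8129 mol of electrons passes through cell 2.
Sn²⁺ + 2 e⁻ → Sn, so n(Sn) = 0.8129 / 2 = 0.4064 mol.
m(Sn) = 0.4064 × 118.71 = 48.2 g.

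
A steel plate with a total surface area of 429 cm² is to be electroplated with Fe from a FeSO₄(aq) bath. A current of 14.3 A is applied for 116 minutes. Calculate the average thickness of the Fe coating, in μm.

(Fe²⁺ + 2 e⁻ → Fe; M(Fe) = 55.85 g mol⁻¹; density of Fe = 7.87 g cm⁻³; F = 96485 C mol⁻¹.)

Q = I·t = 14.30 × 6960.0 = 99530 C; n(e⁻) = 1.032 mol.
n(Fe) = n(e⁻)/2 = 0.5158 mol, so m = 0.5158 × 55.85 = 28.81 g.
Volume = m/ρ = 28.81 / 7.87 = 3.660 cm³.
Thickness = V/A = 3.660 / 429 = 0.00853 cm = 85.3 μm.

85.3 μm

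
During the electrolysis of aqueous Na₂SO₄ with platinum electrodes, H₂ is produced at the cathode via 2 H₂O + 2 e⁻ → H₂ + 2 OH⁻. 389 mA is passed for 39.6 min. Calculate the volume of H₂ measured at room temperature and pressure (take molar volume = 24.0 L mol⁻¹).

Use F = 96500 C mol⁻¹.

0.115 L

Q = I·t = 0.3890 A × 2376.0 s = 924.3 C.
n(e⁻) = Q/F = 924.3 / 96500 = 0.009578 mol.
2 electrons are transferred per H₂ molecule, so n(H₂) = 0.009578 / 2 = 0.004789 mol.
V = n × V_m = 0.004789 × 24.0 = 0.115 L.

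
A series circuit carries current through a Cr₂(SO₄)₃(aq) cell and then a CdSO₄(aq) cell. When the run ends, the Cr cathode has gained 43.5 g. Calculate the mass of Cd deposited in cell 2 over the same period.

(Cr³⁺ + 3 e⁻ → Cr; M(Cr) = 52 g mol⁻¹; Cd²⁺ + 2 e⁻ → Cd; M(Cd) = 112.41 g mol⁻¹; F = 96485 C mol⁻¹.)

141 g

n(Cr) = 43.5 / 52 = 0.8365 mol.
Since Cr³⁺ + 3 e⁻ → Cr, n(e⁻) passed = 3 × 0.8365 = 2.510 mol.
Cells in series carry the same charge, so the same 2.510 mol of electrons passes through cell 2.
Cd²⁺ + 2 e⁻ → Cd, so n(Cd) = 2.510 / 2 = 1.255 mol.
m(Cd) = 1.255 × 112.41 = 141 g.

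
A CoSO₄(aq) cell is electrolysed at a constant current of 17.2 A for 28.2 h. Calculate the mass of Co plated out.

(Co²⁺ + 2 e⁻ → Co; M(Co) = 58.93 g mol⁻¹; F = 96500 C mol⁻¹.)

533 g

Q = I·t = 17.20 A × 101520 s = 1746000 C.
n(e⁻) = Q/F = 1746000 / 96500 = 18.09 mol.
Co²⁺ + 2 e⁻ → Co, so n(Co) = n(e⁻)/2 = 9.047 mol.
m = n·M = 9.047 × 58.93 = 533 g.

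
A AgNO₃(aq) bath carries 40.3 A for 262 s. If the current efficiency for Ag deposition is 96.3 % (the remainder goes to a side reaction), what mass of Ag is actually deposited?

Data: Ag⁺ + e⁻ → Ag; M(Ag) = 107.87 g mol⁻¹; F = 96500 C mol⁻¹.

11.4 g

Q = I·t = 40.30 × 262.00 = 10560 C.
n(e⁻) = 10560/96500 = 0.1094 mol; theoretically n(Ag) = 0.1094/1 = 0.1094 mol, m_theo = 11.80 g.
At 96.3 % efficiency, m_actual = 0.963 × 11.80 = 11.4 g.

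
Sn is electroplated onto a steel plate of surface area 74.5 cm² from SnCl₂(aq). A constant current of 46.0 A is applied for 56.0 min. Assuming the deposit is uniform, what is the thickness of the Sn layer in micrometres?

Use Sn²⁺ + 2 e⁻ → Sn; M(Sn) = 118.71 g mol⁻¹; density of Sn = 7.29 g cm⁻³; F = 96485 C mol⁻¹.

1750 μm

Q = I·t = 46.00 × 3360.0 = 154600 C; n(e⁻) = 1.602 mol.
n(Sn) = n(e⁻)/2 = 0.8010 mol, so m = 0.8010 × 118.71 = 95.08 g.
Volume = m/ρ = 95.08 / 7.29 = 13.04 cm³.
Thickness = V/A = 13.04 / 74.5 = 0.175 cm = 1750 μm.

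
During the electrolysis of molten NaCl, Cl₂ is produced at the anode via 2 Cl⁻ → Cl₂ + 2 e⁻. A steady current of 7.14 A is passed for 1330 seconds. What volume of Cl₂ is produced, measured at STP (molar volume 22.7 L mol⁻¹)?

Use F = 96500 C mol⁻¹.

Q = I·t = 7.140 A × 1330.0 s = 9496 C.
n(e⁻) = Q/F = 9496 / 96500 = 0.09841 mol.
2 electrons are transferred per Cl₂ molecule, so n(Cl₂) = 0.09841 / 2 = 0.04920 mol.
V = n × V_m = 0.04920 × 22.7 = 1.12 L.

1.12 L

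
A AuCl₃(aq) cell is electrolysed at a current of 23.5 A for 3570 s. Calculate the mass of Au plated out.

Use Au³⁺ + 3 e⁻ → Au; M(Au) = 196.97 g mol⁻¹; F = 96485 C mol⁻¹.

57.1 g

Q = I·t = 23.50 A × 3570.0 s = 83900 C.
n(e⁻) = Q/F = 83900 / 96485 = 0.8695 mol.
Au³⁺ + 3 e⁻ → Au, so n(Au) = n(e⁻)/3 = 0.2898 mol.
m = n·M = 0.2898 × 196.97 = 57.1 g.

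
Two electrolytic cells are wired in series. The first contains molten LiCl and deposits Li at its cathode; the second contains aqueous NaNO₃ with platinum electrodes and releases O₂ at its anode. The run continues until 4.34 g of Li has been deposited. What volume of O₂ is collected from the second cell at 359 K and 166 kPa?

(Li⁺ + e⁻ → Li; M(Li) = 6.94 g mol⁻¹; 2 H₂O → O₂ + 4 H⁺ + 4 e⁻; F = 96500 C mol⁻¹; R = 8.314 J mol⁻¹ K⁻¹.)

2.81 L

n(Li) = 4.34 / 6.94 = 0.6254 mol, so n(e⁻) = 1 × 0.6254 = 0.6254 mol.
The cells are in series, so the same 0.6254 mol of electrons passes through the second cell.
2 H₂O → O₂ + 4 H⁺ + 4 e⁻ — 4 mol e⁻ per mol O₂, so n(O₂) = 0.6254/4 = 0.1563 mol.
V = nRT/P = (0.1563 × 8.314 × 359) / (166 × 10³) = 0.00281 m³ = 2.81 L.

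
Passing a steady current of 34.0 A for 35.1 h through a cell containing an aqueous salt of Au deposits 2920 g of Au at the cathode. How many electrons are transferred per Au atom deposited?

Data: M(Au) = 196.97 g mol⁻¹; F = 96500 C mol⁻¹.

Q = I·t = 34.00 A × 126360 s = 4296000 C, so n(e⁻) = 4296000/96500 = 44.52 mol.
n(Au) deposited = 2920 / 196.97 = 14.82 mol.
Electrons per atom = n(e⁻)/n(Au) = 44.52 / 14.82 = 3.00 ≈ 3, so the ion is Au³⁺.

3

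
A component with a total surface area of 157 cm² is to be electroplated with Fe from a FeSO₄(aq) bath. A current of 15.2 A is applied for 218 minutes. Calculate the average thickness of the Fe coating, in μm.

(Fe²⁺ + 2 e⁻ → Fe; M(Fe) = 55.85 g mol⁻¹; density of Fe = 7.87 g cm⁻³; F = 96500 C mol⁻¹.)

Q = I·t = 15.20 × 13080 = 198800 C; n(e⁻) = 2.060 mol.
n(Fe) = n(e⁻)/2 = 1.030 mol, so m = 1.030 × 55.85 = 57.53 g.
Volume = m/ρ = 57.53 / 7.87 = 7.310 cm³.
Thickness = V/A = 7.310 / 157 = 0.0466 cm = 466 μm.

466 μm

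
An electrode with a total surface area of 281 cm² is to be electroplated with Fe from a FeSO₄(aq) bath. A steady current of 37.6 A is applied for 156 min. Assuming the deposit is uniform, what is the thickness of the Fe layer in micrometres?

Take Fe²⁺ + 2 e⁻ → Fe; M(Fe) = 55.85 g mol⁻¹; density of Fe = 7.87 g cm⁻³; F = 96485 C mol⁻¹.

461 μm

Q = I·t = 37.60 × 9360.0 = 351900 C; n(e⁻) = 3.648 mol.
n(Fe) = n(e⁻)/2 = 1.824 mol, so m = 1.824 × 55.85 = 101.9 g.
Volume = m/ρ = 101.9 / 7.87 = 12.94 cm³.
Thickness = V/A = 12.94 / 281 = 0.0461 cm = 461 μm.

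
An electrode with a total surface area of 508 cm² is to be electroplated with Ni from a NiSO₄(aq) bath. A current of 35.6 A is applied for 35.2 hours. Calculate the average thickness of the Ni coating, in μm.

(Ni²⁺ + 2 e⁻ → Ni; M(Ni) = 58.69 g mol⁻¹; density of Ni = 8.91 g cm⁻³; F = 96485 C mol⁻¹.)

Q = I·t = 35.60 × 126720 = 4511000 C; n(e⁻) = 46.76 mol.
n(Ni) = n(e⁻)/2 = 23.38 mol, so m = 23.38 × 58.69 = 1372 g.
Volume = m/ρ = 1372 / 8.91 = 154.0 cm³.
Thickness = V/A = 154.0 / 508 = 0.303 cm = 3030 μm.

3030 μm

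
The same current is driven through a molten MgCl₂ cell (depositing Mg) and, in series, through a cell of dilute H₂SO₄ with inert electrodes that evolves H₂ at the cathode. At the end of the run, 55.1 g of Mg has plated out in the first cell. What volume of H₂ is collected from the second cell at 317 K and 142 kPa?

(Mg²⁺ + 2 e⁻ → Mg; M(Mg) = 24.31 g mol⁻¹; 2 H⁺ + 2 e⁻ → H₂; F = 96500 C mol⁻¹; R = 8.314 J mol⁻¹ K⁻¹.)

n(Mg) = 55.1 / 24.31 = 2.267 mol, so n(e⁻) = 2 × 2.267 = 4.533 mol.
The cells are in series, so the same 4.533 mol of electrons passes through the second cell.
2 H⁺ + 2 e⁻ → H₂ — 2 mol e⁻ per mol H₂, so n(H₂) = 4.533/2 = 2.267 mol.
V = nRT/P = (2.267 × 8.314 × 317) / (142 × 10³) = 0.0421 m³ = 42.1 L.

42.1 L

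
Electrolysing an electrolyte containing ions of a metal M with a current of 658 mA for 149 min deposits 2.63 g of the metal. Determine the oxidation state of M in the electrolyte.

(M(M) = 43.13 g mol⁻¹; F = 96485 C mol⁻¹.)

Q = I·t = 0.6580 A × 8940.0 s = 5883 C, so n(e⁻) = 5883/96485 = 0.06097 mol.
n(M) deposited = 2.63 / 43.13 = 0.06098 mol.
Electrons per atom = n(e⁻)/n(M) = 0.06097 / 0.06098 = 1.00 ≈ 1, so the ion is M⁺.

+1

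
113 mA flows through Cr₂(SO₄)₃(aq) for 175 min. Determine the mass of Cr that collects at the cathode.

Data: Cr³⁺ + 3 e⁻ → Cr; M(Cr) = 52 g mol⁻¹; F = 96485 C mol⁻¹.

0.213 g

Q = I·t = 0.1130 A × 10500 s = 1186 C.
n(e⁻) = Q/F = 1186 / 96485 = 0.01230 mol.
Cr³⁺ + 3 e⁻ → Cr, so n(Cr) = n(e⁻)/3 = 0.004099 mol.
m = n·M = 0.004099 × 52 = 0.213 g.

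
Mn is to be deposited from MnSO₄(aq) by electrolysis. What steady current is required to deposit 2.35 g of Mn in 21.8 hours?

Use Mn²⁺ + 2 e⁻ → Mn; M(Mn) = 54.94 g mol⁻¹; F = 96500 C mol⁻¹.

0.105 A

n(Mn) = 2.35 / 54.94 = 0.04277 mol.
n(e⁻) = 2 × 0.04277 = 0.08555 mol.
Q = n(e⁻)·F = 0.08555 × 96500 = 8255 C.
I = Q/t = 8255 / 78480 s = 0.105 A.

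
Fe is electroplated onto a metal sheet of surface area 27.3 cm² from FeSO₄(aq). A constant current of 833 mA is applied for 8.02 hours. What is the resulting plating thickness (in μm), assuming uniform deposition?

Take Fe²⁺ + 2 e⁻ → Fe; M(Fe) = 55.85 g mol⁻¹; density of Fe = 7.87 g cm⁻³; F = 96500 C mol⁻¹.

324 μm

Q = I·t = 0.8330 × 28872 = 24050 C; n(e⁻) = 0.2492 mol.
n(Fe) = n(e⁻)/2 = 0.1246 mol, so m = 0.1246 × 55.85 = 6.960 g.
Volume = m/ρ = 6.960 / 7.87 = 0.8843 cm³.
Thickness = V/A = 0.8843 / 27.3 = 0.0324 cm = 324 μm.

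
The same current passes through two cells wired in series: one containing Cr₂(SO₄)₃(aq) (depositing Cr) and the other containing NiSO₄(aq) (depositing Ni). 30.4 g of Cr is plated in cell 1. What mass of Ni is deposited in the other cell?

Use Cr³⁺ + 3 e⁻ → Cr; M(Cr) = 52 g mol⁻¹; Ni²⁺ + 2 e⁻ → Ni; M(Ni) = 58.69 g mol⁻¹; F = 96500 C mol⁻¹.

n(Cr) = 30.4 / 52 = 0.5846 mol.
Since Cr³⁺ + 3 e⁻ → Cr, n(e⁻) passed = 3 × 0.5846 = 1.754 mol.
Cells in series carry the same charge, so the same 1.754 mol of electrons passes through cell 2.
Ni²⁺ + 2 e⁻ → Ni, so n(Ni) = 1.754 / 2 = 0.8769 mol.
m(Ni) = 0.8769 × 58.69 = 51.5 g.

51.5 g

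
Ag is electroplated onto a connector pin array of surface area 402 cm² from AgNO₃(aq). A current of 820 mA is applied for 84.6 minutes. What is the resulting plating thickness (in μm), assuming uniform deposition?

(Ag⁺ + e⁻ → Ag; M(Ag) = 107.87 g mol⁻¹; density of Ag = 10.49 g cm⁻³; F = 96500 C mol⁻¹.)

Q = I·t = 0.8200 × 5076.0 = 4162 C; n(e⁻) = 0.04313 mol.
n(Ag) = n(e⁻)/1 = 0.04313 mol, so m = 0.04313 × 107.87 = 4.653 g.
Volume = m/ρ = 4.653 / 10.49 = 0.4435 cm³.
Thickness = V/A = 0.4435 / 402 = 0.00110 cm = 11.0 μm.

11.0 μm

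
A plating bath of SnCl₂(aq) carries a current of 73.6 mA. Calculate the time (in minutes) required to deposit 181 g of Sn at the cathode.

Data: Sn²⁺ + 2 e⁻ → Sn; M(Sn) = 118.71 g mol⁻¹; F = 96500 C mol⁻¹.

66600 min

n(Sn) = m/M = 181 / 118.71 = 1.525 mol.
Each Sn atom requires 2 electrons, so n(e⁻) = 2 × 1.525 = 3.049 mol.
Q = n(e⁻)·F = 3.049 × 96500 = 294300 C.
t = Q/I = 294300 / 0.07360 A = 3998000 s = 66600 min.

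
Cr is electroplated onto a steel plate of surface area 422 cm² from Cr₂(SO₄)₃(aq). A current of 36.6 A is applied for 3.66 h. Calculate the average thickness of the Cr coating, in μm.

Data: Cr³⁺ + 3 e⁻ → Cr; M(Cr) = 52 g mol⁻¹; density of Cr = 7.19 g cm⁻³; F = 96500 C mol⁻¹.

285 μm

Q = I·t = 36.60 × 13176 = 482200 C; n(e⁻) = 4.997 mol.
n(Cr) = n(e⁻)/3 = 1.666 mol, so m = 1.666 × 52 = 86.62 g.
Volume = m/ρ = 86.62 / 7.19 = 12.05 cm³.
Thickness = V/A = 12.05 / 422 = 0.0285 cm = 285 μm.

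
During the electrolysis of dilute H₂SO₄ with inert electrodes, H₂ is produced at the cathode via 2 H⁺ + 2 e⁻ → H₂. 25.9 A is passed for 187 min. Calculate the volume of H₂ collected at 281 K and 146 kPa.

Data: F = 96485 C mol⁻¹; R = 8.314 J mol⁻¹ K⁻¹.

Q = I·t = 25.90 A × 11220 s = 290600 C.
n(e⁻) = Q/F = 290600 / 96485 = 3.012 mol.
2 electrons are transferred per H₂ molecule, so n(H₂) = 3.012 / 2 = 1.506 mol.
V = nRT/P = (1.506 × 8.314 × 281) / (146 × 10³ Pa) = 0.0241 m³ = 24.1 L.

24.1 L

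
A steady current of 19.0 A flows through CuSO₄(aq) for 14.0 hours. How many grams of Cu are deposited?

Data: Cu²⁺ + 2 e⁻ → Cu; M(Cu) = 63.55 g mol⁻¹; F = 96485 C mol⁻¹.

315 g

Q = I·t = 19.00 A × 50400 s = 957600 C.
n(e⁻) = Q/F = 957600 / 96485 = 9.925 mol.
Cu²⁺ + 2 e⁻ → Cu, so n(Cu) = n(e⁻)/2 = 4.962 mol.
m = n·M = 4.962 × 63.55 = 315 g.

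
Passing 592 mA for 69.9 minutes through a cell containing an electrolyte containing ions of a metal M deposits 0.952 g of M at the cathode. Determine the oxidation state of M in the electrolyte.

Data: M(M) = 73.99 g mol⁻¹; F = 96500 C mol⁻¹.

Q = I·t = 0.5920 A × 4194.0 s = 2483 C, so n(e⁻) = 2483/96500 = 0.02573 mol.
n(M) deposited = 0.952 / 73.99 = 0.01287 mol.
Electrons per atom = n(e⁻)/n(M) = 0.02573 / 0.01287 = 2.00 ≈ 2, so the ion is M²⁺.

+2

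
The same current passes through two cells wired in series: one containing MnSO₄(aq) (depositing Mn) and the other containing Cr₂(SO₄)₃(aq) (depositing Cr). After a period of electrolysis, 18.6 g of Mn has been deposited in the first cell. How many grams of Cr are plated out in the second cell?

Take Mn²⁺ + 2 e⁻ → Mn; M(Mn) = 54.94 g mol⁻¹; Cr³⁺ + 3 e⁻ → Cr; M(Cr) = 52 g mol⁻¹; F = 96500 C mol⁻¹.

11.7 g

n(Mn) = 18.6 / 54.94 = 0.3386 mol.
Since Mn²⁺ + 2 e⁻ → Mn, n(e⁻) passed = 2 × 0.3386 = 0.6771 mol.
Cells in series carry the same charge, so the same 0.6771 mol of electrons passes through cell 2.
Cr³⁺ + 3 e⁻ → Cr, so n(Cr) = 0.6771 / 3 = 0.2257 mol.
m(Cr) = 0.2257 × 52 = 11.7 g.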